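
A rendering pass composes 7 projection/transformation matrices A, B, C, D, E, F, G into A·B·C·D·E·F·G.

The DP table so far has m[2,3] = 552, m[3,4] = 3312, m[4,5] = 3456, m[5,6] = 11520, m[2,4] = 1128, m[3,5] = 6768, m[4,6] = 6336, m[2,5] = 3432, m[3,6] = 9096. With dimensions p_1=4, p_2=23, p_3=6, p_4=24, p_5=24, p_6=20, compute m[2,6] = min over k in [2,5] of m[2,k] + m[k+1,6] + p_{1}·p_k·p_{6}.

m[2,6] = min over k∈[2,5] of m[2,k]+m[k+1,6]+p_{1}·p_k·p_{6}.
k=2: 0 + 9096 + 4·23·20 = 10936; k=3: 552 + 6336 + 4·6·20 = 7368; k=4: 1128 + 11520 + 4·24·20 = 14568; k=5: 3432 + 0 + 4·24·20 = 5352.
Minimum: 5352 at k=5.

5352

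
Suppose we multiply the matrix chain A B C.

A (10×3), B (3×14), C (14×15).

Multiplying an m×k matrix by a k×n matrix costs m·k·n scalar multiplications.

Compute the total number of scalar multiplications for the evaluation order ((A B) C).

(A B): 10×3 by 3×14 → 10×14, cost 10·3·14 = 420
((A B) C): 10×14 by 14×15 → 10×15, cost 10·14·15 = 2100; cumulative 2520
Total: 2520 scalar multiplications.

2520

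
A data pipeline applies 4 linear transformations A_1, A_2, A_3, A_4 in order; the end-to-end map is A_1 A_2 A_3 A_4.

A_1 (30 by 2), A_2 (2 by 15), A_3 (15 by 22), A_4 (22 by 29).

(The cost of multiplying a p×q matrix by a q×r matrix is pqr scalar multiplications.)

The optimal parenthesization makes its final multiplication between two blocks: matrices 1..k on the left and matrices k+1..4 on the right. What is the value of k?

1

Adjacent pairs: A_1A_2 = 30·2·15 = 900; A_2A_3 = 2·15·22 = 660; A_3A_4 = 15·22·29 = 9570.
Length 3: A_1..A_3: k=1: 0+660+30·2·22=1980; k=2: 900+0+30·15·22=10800 → min 1980 | A_2..A_4: k=2: 0+9570+2·15·29=10440; k=3: 660+0+2·22·29=1936 → min 1936.
Top-level splits: k=1: (A_1..A_1)·(A_2..A_4) → 0+1936+30·2·29 = 3676; k=2: (A_1..A_2)·(A_3..A_4) → 900+9570+30·15·29 = 23520; k=3: (A_1..A_3)·(A_4..A_4) → 1980+0+30·22·29 = 21120.
Best split is after A_1, i.e. k = 1.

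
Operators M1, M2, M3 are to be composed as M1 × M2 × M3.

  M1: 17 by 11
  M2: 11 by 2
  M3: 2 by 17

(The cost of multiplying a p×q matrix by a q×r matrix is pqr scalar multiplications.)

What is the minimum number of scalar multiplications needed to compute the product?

952

Order (M1 × (M2 × M3)): (M2 × M3): 11×2 by 2×17 → 11×17, cost 11·2·17 = 374; (M1 × (M2 × M3)): 17×11 by 11×17 → 17×17, cost 17·11·17 = 3179; cumulative 3553. Total 3553.
Order ((M1 × M2) × M3): (M1 × M2): 17×11 by 11×2 → 17×2, cost 17·11·2 = 374; ((M1 × M2) × M3): 17×2 by 2×17 → 17×17, cost 17·2·17 = 578; cumulative 952. Total 952.
Minimum: 952.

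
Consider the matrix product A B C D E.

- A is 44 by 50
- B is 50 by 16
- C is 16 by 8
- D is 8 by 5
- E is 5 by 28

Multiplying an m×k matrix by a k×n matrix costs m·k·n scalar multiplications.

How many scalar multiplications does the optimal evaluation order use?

21800

Adjacent pairs: AB = 44·50·16 = 35200; BC = 50·16·8 = 6400; CD = 16·8·5 = 640; DE = 8·5·28 = 1120.
Length 3: A..C: k=1: 0+6400+44·50·8=24000; k=2: 35200+0+44·16·8=40832 → min 24000 | B..D: k=2: 0+640+50·16·5=4640; k=3: 6400+0+50·8·5=8400 → min 4640 | C..E: k=3: 0+1120+16·8·28=4704; k=4: 640+0+16·5·28=2880 → min 2880.
Length 4: A..D: k=1: 0+4640+44·50·5=15640; k=2: 35200+640+44·16·5=39360; k=3: 24000+0+44·8·5=25760 → min 15640 | B..E: k=2: 0+2880+50·16·28=25280; k=3: 6400+1120+50·8·28=18720; k=4: 4640+0+50·5·28=11640 → min 11640.
Length 5: A..E: k=1: 0+11640+44·50·28=73240; k=2: 35200+2880+44·16·28=57792; k=3: 24000+1120+44·8·28=34976; k=4: 15640+0+44·5·28=21800 → min 21800.
Optimal order: ((A (B (C D))) E) with cost 21800.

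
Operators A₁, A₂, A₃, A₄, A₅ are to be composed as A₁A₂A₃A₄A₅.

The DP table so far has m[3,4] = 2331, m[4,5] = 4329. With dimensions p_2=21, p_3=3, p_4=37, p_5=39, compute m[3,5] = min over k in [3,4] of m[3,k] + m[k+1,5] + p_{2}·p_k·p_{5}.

m[3,5] = min over k∈[3,4] of m[3,k]+m[k+1,5]+p_{2}·p_k·p_{5}.
k=3: 0 + 4329 + 21·3·39 = 6786; k=4: 2331 + 0 + 21·37·39 = 32634.
Minimum: 6786 at k=3.

6786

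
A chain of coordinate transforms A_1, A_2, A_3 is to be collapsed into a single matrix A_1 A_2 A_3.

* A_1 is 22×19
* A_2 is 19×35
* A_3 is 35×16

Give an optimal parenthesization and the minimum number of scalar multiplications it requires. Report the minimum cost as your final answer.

17328

(A_1 (A_2 A_3)): cost 17328.
((A_1 A_2) A_3): cost 26950.
Optimal: (A_1 (A_2 A_3)) with cost 17328.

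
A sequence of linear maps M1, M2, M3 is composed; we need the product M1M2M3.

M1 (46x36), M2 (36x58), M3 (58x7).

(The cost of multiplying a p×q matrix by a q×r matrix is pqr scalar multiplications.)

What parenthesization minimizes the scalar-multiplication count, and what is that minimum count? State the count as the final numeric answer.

26208

(M1(M2M3)): cost 26208.
((M1M2)M3): cost 114724.
Optimal: (M1(M2M3)) with cost 26208.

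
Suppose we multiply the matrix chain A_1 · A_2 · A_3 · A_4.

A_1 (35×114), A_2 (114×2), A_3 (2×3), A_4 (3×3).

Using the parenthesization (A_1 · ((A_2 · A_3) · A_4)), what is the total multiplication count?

13680

(A_2 · A_3): 114×2 by 2×3 → 114×3, cost 114·2·3 = 684
((A_2 · A_3) · A_4): 114×3 by 3×3 → 114×3, cost 114·3·3 = 1026; cumulative 1710
(A_1 · ((A_2 · A_3) · A_4)): 35×114 by 114×3 → 35×3, cost 35·114·3 = 11970; cumulative 13680
Total: 13680 scalar multiplications.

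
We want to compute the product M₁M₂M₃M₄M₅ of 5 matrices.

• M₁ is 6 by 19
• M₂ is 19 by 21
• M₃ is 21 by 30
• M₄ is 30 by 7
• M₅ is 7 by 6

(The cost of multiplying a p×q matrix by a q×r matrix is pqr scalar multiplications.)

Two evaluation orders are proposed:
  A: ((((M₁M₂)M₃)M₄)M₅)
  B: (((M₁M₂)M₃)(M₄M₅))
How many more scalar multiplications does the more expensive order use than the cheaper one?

Order A = ((((M₁M₂)M₃)M₄)M₅): (M₁M₂): 6×19 by 19×21 → 6×21, cost 6·19·21 = 2394; ((M₁M₂)M₃): 6×21 by 21×30 → 6×30, cost 6·21·30 = 3780; cumulative 6174; (((M₁M₂)M₃)M₄): 6×30 by 30×7 → 6×7, cost 6·30·7 = 1260; cumulative 7434; ((((M₁M₂)M₃)M₄)M₅): 6×7 by 7×6 → 6×6, cost 6·7·6 = 252; cumulative 7686. Total 7686.
Order B = (((M₁M₂)M₃)(M₄M₅)): (M₁M₂): 6×19 by 19×21 → 6×21, cost 6·19·21 = 2394; ((M₁M₂)M₃): 6×21 by 21×30 → 6×30, cost 6·21·30 = 3780; cumulative 6174; (M₄M₅): 30×7 by 7×6 → 30×6, cost 30·7·6 = 1260; (((M₁M₂)M₃)(M₄M₅)): 6×30 by 30×6 → 6×6, cost 6·30·6 = 1080; cumulative 8514. Total 8514.
Difference: |7686 − 8514| = 828.

828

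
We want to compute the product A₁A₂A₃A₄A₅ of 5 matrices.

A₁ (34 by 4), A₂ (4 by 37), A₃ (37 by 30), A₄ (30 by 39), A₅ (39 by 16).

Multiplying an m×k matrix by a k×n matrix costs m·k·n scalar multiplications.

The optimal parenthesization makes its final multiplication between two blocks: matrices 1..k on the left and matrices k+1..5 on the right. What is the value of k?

Adjacent pairs: A₁A₂ = 34·4·37 = 5032; A₂A₃ = 4·37·30 = 4440; A₃A₄ = 37·30·39 = 43290; A₄A₅ = 30·39·16 = 18720.
Length 3: A₁..A₃: k=1: 0+4440+34·4·30=8520; k=2: 5032+0+34·37·30=42772 → min 8520 | A₂..A₄: k=2: 0+43290+4·37·39=49062; k=3: 4440+0+4·30·39=9120 → min 9120 | A₃..A₅: k=3: 0+18720+37·30·16=36480; k=4: 43290+0+37·39·16=66378 → min 36480.
Length 4: A₁..A₄: k=1: 0+9120+34·4·39=14424; k=2: 5032+43290+34·37·39=97384; k=3: 8520+0+34·30·39=48300 → min 14424 | A₂..A₅: k=2: 0+36480+4·37·16=38848; k=3: 4440+18720+4·30·16=25080; k=4: 9120+0+4·39·16=11616 → min 11616.
Top-level splits: k=1: (A₁..A₁)·(A₂..A₅) → 0+11616+34·4·16 = 13792; k=2: (A₁..A₂)·(A₃..A₅) → 5032+36480+34·37·16 = 61640; k=3: (A₁..A₃)·(A₄..A₅) → 8520+18720+34·30·16 = 43560; k=4: (A₁..A₄)·(A₅..A₅) → 14424+0+34·39·16 = 35640.
Best split is after A₁, i.e. k = 1.

1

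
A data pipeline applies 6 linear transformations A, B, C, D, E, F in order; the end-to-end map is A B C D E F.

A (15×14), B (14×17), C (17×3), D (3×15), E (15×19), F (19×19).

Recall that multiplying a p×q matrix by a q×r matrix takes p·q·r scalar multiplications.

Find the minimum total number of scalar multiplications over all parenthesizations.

4137

Adjacent pairs: AB = 15·14·17 = 3570; BC = 14·17·3 = 714; CD = 17·3·15 = 765; DE = 3·15·19 = 855; EF = 15·19·19 = 5415.
Length 3: A..C: k=1: 0+714+15·14·3=1344; k=2: 3570+0+15·17·3=4335 → min 1344 | B..D: k=2: 0+765+14·17·15=4335; k=3: 714+0+14·3·15=1344 → min 1344 | C..E: k=3: 0+855+17·3·19=1824; k=4: 765+0+17·15·19=5610 → min 1824 | D..F: k=4: 0+5415+3·15·19=6270; k=5: 855+0+3·19·19=1938 → min 1938.
Length 4: A..D: k=1: 0+1344+15·14·15=4494; k=2: 3570+765+15·17·15=8160; k=3: 1344+0+15·3·15=2019 → min 2019 | B..E: k=2: 0+1824+14·17·19=6346; k=3: 714+855+14·3·19=2367; k=4: 1344+0+14·15·19=5334 → min 2367 | C..F: k=3: 0+1938+17·3·19=2907; k=4: 765+5415+17·15·19=11025; k=5: 1824+0+17·19·19=7961 → min 2907.
Length 5: A..E: k=1: 0+2367+15·14·19=6357; k=2: 3570+1824+15·17·19=10239; k=3: 1344+855+15·3·19=3054; k=4: 2019+0+15·15·19=6294 → min 3054 | B..F: k=2: 0+2907+14·17·19=7429; k=3: 714+1938+14·3·19=3450; k=4: 1344+5415+14·15·19=10749; k=5: 2367+0+14·19·19=7421 → min 3450.
Length 6: A..F: k=1: 0+3450+15·14·19=7440; k=2: 3570+2907+15·17·19=11322; k=3: 1344+1938+15·3·19=4137; k=4: 2019+5415+15·15·19=11709; k=5: 3054+0+15·19·19=8469 → min 4137.
Optimal order: ((A (B C)) ((D E) F)) with cost 4137.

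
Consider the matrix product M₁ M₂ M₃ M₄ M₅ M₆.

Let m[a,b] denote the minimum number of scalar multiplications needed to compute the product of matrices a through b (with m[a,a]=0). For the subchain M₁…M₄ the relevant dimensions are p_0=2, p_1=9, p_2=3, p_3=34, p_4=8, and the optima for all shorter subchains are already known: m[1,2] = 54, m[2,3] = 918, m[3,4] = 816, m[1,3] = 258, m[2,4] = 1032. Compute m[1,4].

802

m[1,4] = min over k∈[1,3] of m[1,k]+m[k+1,4]+p_{0}·p_k·p_{4}.
k=1: 0 + 1032 + 2·9·8 = 1176; k=2: 54 + 816 + 2·3·8 = 918; k=3: 258 + 0 + 2·34·8 = 802.
Minimum: 802 at k=3.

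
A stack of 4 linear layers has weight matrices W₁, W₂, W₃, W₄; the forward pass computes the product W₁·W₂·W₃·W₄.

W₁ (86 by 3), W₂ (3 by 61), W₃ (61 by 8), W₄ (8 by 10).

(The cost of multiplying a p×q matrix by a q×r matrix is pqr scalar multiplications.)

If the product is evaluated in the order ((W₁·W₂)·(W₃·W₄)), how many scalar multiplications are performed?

73078

(W₁·W₂): 86×3 by 3×61 → 86×61, cost 86·3·61 = 15738
(W₃·W₄): 61×8 by 8×10 → 61×10, cost 61·8·10 = 4880
((W₁·W₂)·(W₃·W₄)): 86×61 by 61×10 → 86×10, cost 86·61·10 = 52460; cumulative 73078
Total: 73078 scalar multiplications.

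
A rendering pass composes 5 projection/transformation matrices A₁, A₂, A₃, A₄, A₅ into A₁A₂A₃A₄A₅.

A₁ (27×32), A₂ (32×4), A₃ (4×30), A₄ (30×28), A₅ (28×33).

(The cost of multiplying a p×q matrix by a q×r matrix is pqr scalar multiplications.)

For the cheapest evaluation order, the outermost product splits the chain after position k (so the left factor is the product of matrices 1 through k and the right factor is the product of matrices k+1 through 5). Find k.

Adjacent pairs: A₁A₂ = 27·32·4 = 3456; A₂A₃ = 32·4·30 = 3840; A₃A₄ = 4·30·28 = 3360; A₄A₅ = 30·28·33 = 27720.
Length 3: A₁..A₃: k=1: 0+3840+27·32·30=29760; k=2: 3456+0+27·4·30=6696 → min 6696 | A₂..A₄: k=2: 0+3360+32·4·28=6944; k=3: 3840+0+32·30·28=30720 → min 6944 | A₃..A₅: k=3: 0+27720+4·30·33=31680; k=4: 3360+0+4·28·33=7056 → min 7056.
Length 4: A₁..A₄: k=1: 0+6944+27·32·28=31136; k=2: 3456+3360+27·4·28=9840; k=3: 6696+0+27·30·28=29376 → min 9840 | A₂..A₅: k=2: 0+7056+32·4·33=11280; k=3: 3840+27720+32·30·33=63240; k=4: 6944+0+32·28·33=36512 → min 11280.
Top-level splits: k=1: (A₁..A₁)·(A₂..A₅) → 0+11280+27·32·33 = 39792; k=2: (A₁..A₂)·(A₃..A₅) → 3456+7056+27·4·33 = 14076; k=3: (A₁..A₃)·(A₄..A₅) → 6696+27720+27·30·33 = 61146; k=4: (A₁..A₄)·(A₅..A₅) → 9840+0+27·28·33 = 34788.
Best split is after A₂, i.e. k = 2.

2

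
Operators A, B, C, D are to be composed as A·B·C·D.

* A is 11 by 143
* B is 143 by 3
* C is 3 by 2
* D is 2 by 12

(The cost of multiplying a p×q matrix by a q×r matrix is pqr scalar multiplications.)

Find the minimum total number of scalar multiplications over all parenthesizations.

Adjacent pairs: AB = 11·143·3 = 4719; BC = 143·3·2 = 858; CD = 3·2·12 = 72.
Length 3: A..C: k=1: 0+858+11·143·2=4004; k=2: 4719+0+11·3·2=4785 → min 4004 | B..D: k=2: 0+72+143·3·12=5220; k=3: 858+0+143·2·12=4290 → min 4290.
Length 4: A..D: k=1: 0+4290+11·143·12=23166; k=2: 4719+72+11·3·12=5187; k=3: 4004+0+11·2·12=4268 → min 4268.
Optimal order: ((A·(B·C))·D) with cost 4268.

4268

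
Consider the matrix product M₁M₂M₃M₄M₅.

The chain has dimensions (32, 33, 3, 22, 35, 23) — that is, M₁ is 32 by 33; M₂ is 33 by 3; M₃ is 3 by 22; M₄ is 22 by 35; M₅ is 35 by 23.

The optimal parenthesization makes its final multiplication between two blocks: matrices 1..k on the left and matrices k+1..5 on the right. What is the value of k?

Adjacent pairs: M₁M₂ = 32·33·3 = 3168; M₂M₃ = 33·3·22 = 2178; M₃M₄ = 3·22·35 = 2310; M₄M₅ = 22·35·23 = 17710.
Length 3: M₁..M₃: k=1: 0+2178+32·33·22=25410; k=2: 3168+0+32·3·22=5280 → min 5280 | M₂..M₄: k=2: 0+2310+33·3·35=5775; k=3: 2178+0+33·22·35=27588 → min 5775 | M₃..M₅: k=3: 0+17710+3·22·23=19228; k=4: 2310+0+3·35·23=4725 → min 4725.
Length 4: M₁..M₄: k=1: 0+5775+32·33·35=42735; k=2: 3168+2310+32·3·35=8838; k=3: 5280+0+32·22·35=29920 → min 8838 | M₂..M₅: k=2: 0+4725+33·3·23=7002; k=3: 2178+17710+33·22·23=36586; k=4: 5775+0+33·35·23=32340 → min 7002.
Top-level splits: k=1: (M₁..M₁)·(M₂..M₅) → 0+7002+32·33·23 = 31290; k=2: (M₁..M₂)·(M₃..M₅) → 3168+4725+32·3·23 = 10101; k=3: (M₁..M₃)·(M₄..M₅) → 5280+17710+32·22·23 = 39182; k=4: (M₁..M₄)·(M₅..M₅) → 8838+0+32·35·23 = 34598.
Best split is after M₂, i.e. k = 2.

2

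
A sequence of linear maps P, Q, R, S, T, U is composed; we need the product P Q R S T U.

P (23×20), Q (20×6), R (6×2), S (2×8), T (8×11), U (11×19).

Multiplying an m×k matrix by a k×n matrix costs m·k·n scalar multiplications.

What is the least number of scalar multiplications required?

Adjacent pairs: PQ = 23·20·6 = 2760; QR = 20·6·2 = 240; RS = 6·2·8 = 96; ST = 2·8·11 = 176; TU = 8·11·19 = 1672.
Length 3: P..R: k=1: 0+240+23·20·2=1160; k=2: 2760+0+23·6·2=3036 → min 1160 | Q..S: k=2: 0+96+20·6·8=1056; k=3: 240+0+20·2·8=560 → min 560 | R..T: k=3: 0+176+6·2·11=308; k=4: 96+0+6·8·11=624 → min 308 | S..U: k=4: 0+1672+2·8·19=1976; k=5: 176+0+2·11·19=594 → min 594.
Length 4: P..S: k=1: 0+560+23·20·8=4240; k=2: 2760+96+23·6·8=3960; k=3: 1160+0+23·2·8=1528 → min 1528 | Q..T: k=2: 0+308+20·6·11=1628; k=3: 240+176+20·2·11=856; k=4: 560+0+20·8·11=2320 → min 856 | R..U: k=3: 0+594+6·2·19=822; k=4: 96+1672+6·8·19=2680; k=5: 308+0+6·11·19=1562 → min 822.
Length 5: P..T: k=1: 0+856+23·20·11=5916; k=2: 2760+308+23·6·11=4586; k=3: 1160+176+23·2·11=1842; k=4: 1528+0+23·8·11=3552 → min 1842 | Q..U: k=2: 0+822+20·6·19=3102; k=3: 240+594+20·2·19=1594; k=4: 560+1672+20·8·19=5272; k=5: 856+0+20·11·19=5036 → min 1594.
Length 6: P..U: k=1: 0+1594+23·20·19=10334; k=2: 2760+822+23·6·19=6204; k=3: 1160+594+23·2·19=2628; k=4: 1528+1672+23·8·19=6696; k=5: 1842+0+23·11·19=6649 → min 2628.
Optimal order: ((P (Q R)) ((S T) U)) with cost 2628.

2628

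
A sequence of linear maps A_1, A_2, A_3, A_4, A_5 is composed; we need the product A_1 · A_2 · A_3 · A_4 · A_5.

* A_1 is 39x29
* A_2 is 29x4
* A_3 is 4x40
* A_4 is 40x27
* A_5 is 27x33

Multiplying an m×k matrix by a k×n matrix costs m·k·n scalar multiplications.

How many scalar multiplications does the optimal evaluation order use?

17556

Adjacent pairs: A_1A_2 = 39·29·4 = 4524; A_2A_3 = 29·4·40 = 4640; A_3A_4 = 4·40·27 = 4320; A_4A_5 = 40·27·33 = 35640.
Length 3: A_1..A_3: k=1: 0+4640+39·29·40=49880; k=2: 4524+0+39·4·40=10764 → min 10764 | A_2..A_4: k=2: 0+4320+29·4·27=7452; k=3: 4640+0+29·40·27=35960 → min 7452 | A_3..A_5: k=3: 0+35640+4·40·33=40920; k=4: 4320+0+4·27·33=7884 → min 7884.
Length 4: A_1..A_4: k=1: 0+7452+39·29·27=37989; k=2: 4524+4320+39·4·27=13056; k=3: 10764+0+39·40·27=52884 → min 13056 | A_2..A_5: k=2: 0+7884+29·4·33=11712; k=3: 4640+35640+29·40·33=78560; k=4: 7452+0+29·27·33=33291 → min 11712.
Length 5: A_1..A_5: k=1: 0+11712+39·29·33=49035; k=2: 4524+7884+39·4·33=17556; k=3: 10764+35640+39·40·33=97884; k=4: 13056+0+39·27·33=47805 → min 17556.
Optimal order: ((A_1 · A_2) · ((A_3 · A_4) · A_5)) with cost 17556.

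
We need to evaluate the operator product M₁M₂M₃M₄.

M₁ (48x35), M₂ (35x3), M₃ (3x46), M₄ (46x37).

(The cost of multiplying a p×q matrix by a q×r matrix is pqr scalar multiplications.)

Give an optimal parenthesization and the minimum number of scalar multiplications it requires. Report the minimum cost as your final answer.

Adjacent pairs: M₁M₂ = 48·35·3 = 5040; M₂M₃ = 35·3·46 = 4830; M₃M₄ = 3·46·37 = 5106.
Length 3: M₁..M₃: k=1: 0+4830+48·35·46=82110; k=2: 5040+0+48·3·46=11664 → min 11664 | M₂..M₄: k=2: 0+5106+35·3·37=8991; k=3: 4830+0+35·46·37=64400 → min 8991.
Length 4: M₁..M₄: k=1: 0+8991+48·35·37=71151; k=2: 5040+5106+48·3·37=15474; k=3: 11664+0+48·46·37=93360 → min 15474.
Optimal parenthesization: ((M₁M₂)(M₃M₄)) with cost 15474.

15474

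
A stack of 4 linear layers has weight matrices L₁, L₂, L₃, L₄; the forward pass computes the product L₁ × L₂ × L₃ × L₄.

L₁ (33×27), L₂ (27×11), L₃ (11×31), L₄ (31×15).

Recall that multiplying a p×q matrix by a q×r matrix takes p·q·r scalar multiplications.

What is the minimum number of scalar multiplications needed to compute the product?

20361

Adjacent pairs: L₁L₂ = 33·27·11 = 9801; L₂L₃ = 27·11·31 = 9207; L₃L₄ = 11·31·15 = 5115.
Length 3: L₁..L₃: k=1: 0+9207+33·27·31=36828; k=2: 9801+0+33·11·31=21054 → min 21054 | L₂..L₄: k=2: 0+5115+27·11·15=9570; k=3: 9207+0+27·31·15=21762 → min 9570.
Length 4: L₁..L₄: k=1: 0+9570+33·27·15=22935; k=2: 9801+5115+33·11·15=20361; k=3: 21054+0+33·31·15=36399 → min 20361.
Optimal order: ((L₁ × L₂) × (L₃ × L₄)) with cost 20361.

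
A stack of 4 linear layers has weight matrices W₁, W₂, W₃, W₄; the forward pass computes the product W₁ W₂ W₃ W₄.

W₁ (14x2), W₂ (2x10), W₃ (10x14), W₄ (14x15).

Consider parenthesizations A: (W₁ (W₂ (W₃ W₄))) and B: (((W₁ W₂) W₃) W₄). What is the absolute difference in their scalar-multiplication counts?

2360

Order A = (W₁ (W₂ (W₃ W₄))): (W₃ W₄): 10×14 by 14×15 → 10×15, cost 10·14·15 = 2100; (W₂ (W₃ W₄)): 2×10 by 10×15 → 2×15, cost 2·10·15 = 300; cumulative 2400; (W₁ (W₂ (W₃ W₄))): 14×2 by 2×15 → 14×15, cost 14·2·15 = 420; cumulative 2820. Total 2820.
Order B = (((W₁ W₂) W₃) W₄): (W₁ W₂): 14×2 by 2×10 → 14×10, cost 14·2·10 = 280; ((W₁ W₂) W₃): 14×10 by 10×14 → 14×14, cost 14·10·14 = 1960; cumulative 2240; (((W₁ W₂) W₃) W₄): 14×14 by 14×15 → 14×15, cost 14·14·15 = 2940; cumulative 5180. Total 5180.
Difference: |2820 − 5180| = 2360.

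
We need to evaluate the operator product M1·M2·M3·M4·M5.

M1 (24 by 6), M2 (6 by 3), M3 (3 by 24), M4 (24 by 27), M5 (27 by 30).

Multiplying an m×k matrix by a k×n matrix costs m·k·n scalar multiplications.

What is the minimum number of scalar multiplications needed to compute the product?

Adjacent pairs: M1M2 = 24·6·3 = 432; M2M3 = 6·3·24 = 432; M3M4 = 3·24·27 = 1944; M4M5 = 24·27·30 = 19440.
Length 3: M1..M3: k=1: 0+432+24·6·24=3888; k=2: 432+0+24·3·24=2160 → min 2160 | M2..M4: k=2: 0+1944+6·3·27=2430; k=3: 432+0+6·24·27=4320 → min 2430 | M3..M5: k=3: 0+19440+3·24·30=21600; k=4: 1944+0+3·27·30=4374 → min 4374.
Length 4: M1..M4: k=1: 0+2430+24·6·27=6318; k=2: 432+1944+24·3·27=4320; k=3: 2160+0+24·24·27=17712 → min 4320 | M2..M5: k=2: 0+4374+6·3·30=4914; k=3: 432+19440+6·24·30=24192; k=4: 2430+0+6·27·30=7290 → min 4914.
Length 5: M1..M5: k=1: 0+4914+24·6·30=9234; k=2: 432+4374+24·3·30=6966; k=3: 2160+19440+24·24·30=38880; k=4: 4320+0+24·27·30=23760 → min 6966.
Optimal order: ((M1·M2)·((M3·M4)·M5)) with cost 6966.

6966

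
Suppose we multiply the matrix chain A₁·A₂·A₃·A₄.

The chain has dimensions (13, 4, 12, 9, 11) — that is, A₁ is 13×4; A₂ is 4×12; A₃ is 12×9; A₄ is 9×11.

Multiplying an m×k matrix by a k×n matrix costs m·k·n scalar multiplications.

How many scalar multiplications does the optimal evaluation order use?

1400

Adjacent pairs: A₁A₂ = 13·4·12 = 624; A₂A₃ = 4·12·9 = 432; A₃A₄ = 12·9·11 = 1188.
Length 3: A₁..A₃: k=1: 0+432+13·4·9=900; k=2: 624+0+13·12·9=2028 → min 900 | A₂..A₄: k=2: 0+1188+4·12·11=1716; k=3: 432+0+4·9·11=828 → min 828.
Length 4: A₁..A₄: k=1: 0+828+13·4·11=1400; k=2: 624+1188+13·12·11=3528; k=3: 900+0+13·9·11=2187 → min 1400.
Optimal order: (A₁·((A₂·A₃)·A₄)) with cost 1400.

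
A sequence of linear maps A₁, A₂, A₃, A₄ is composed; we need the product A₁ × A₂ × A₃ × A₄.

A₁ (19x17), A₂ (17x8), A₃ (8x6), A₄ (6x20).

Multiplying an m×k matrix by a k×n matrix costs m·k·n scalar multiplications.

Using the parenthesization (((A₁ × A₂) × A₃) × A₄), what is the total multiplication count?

(A₁ × A₂): 19×17 by 17×8 → 19×8, cost 19·17·8 = 2584
((A₁ × A₂) × A₃): 19×8 by 8×6 → 19×6, cost 19·8·6 = 912; cumulative 3496
(((A₁ × A₂) × A₃) × A₄): 19×6 by 6×20 → 19×20, cost 19·6·20 = 2280; cumulative 5776
Total: 5776 scalar multiplications.

5776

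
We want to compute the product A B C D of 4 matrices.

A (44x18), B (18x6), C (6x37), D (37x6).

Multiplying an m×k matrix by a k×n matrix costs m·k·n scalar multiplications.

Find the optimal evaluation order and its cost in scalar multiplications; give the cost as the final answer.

6732

Adjacent pairs: AB = 44·18·6 = 4752; BC = 18·6·37 = 3996; CD = 6·37·6 = 1332.
Length 3: A..C: k=1: 0+3996+44·18·37=33300; k=2: 4752+0+44·6·37=14520 → min 14520 | B..D: k=2: 0+1332+18·6·6=1980; k=3: 3996+0+18·37·6=7992 → min 1980.
Length 4: A..D: k=1: 0+1980+44·18·6=6732; k=2: 4752+1332+44·6·6=7668; k=3: 14520+0+44·37·6=24288 → min 6732.
Optimal parenthesization: (A (B (C D))) with cost 6732.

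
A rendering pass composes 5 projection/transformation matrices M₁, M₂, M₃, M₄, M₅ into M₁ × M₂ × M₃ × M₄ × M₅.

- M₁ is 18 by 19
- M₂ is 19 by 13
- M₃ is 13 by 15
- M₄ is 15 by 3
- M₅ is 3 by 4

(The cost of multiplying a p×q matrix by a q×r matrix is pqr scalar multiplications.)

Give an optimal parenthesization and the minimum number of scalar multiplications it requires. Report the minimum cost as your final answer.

Adjacent pairs: M₁M₂ = 18·19·13 = 4446; M₂M₃ = 19·13·15 = 3705; M₃M₄ = 13·15·3 = 585; M₄M₅ = 15·3·4 = 180.
Length 3: M₁..M₃: k=1: 0+3705+18·19·15=8835; k=2: 4446+0+18·13·15=7956 → min 7956 | M₂..M₄: k=2: 0+585+19·13·3=1326; k=3: 3705+0+19·15·3=4560 → min 1326 | M₃..M₅: k=3: 0+180+13·15·4=960; k=4: 585+0+13·3·4=741 → min 741.
Length 4: M₁..M₄: k=1: 0+1326+18·19·3=2352; k=2: 4446+585+18·13·3=5733; k=3: 7956+0+18·15·3=8766 → min 2352 | M₂..M₅: k=2: 0+741+19·13·4=1729; k=3: 3705+180+19·15·4=5025; k=4: 1326+0+19·3·4=1554 → min 1554.
Length 5: M₁..M₅: k=1: 0+1554+18·19·4=2922; k=2: 4446+741+18·13·4=6123; k=3: 7956+180+18·15·4=9216; k=4: 2352+0+18·3·4=2568 → min 2568.
Optimal parenthesization: ((M₁ × (M₂ × (M₃ × M₄))) × M₅) with cost 2568.

2568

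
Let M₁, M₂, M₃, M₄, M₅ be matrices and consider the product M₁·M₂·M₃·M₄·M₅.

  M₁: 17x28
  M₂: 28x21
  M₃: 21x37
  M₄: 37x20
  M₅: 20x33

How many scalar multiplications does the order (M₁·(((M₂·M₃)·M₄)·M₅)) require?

76664

(M₂·M₃): 28×21 by 21×37 → 28×37, cost 28·21·37 = 21756
((M₂·M₃)·M₄): 28×37 by 37×20 → 28×20, cost 28·37·20 = 20720; cumulative 42476
(((M₂·M₃)·M₄)·M₅): 28×20 by 20×33 → 28×33, cost 28·20·33 = 18480; cumulative 60956
(M₁·(((M₂·M₃)·M₄)·M₅)): 17×28 by 28×33 → 17×33, cost 17·28·33 = 15708; cumulative 76664
Total: 76664 scalar multiplications.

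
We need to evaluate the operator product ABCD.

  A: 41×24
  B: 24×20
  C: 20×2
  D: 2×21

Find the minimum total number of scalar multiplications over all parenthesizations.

4650

Adjacent pairs: AB = 41·24·20 = 19680; BC = 24·20·2 = 960; CD = 20·2·21 = 840.
Length 3: A..C: k=1: 0+960+41·24·2=2928; k=2: 19680+0+41·20·2=21320 → min 2928 | B..D: k=2: 0+840+24·20·21=10920; k=3: 960+0+24·2·21=1968 → min 1968.
Length 4: A..D: k=1: 0+1968+41·24·21=22632; k=2: 19680+840+41·20·21=37740; k=3: 2928+0+41·2·21=4650 → min 4650.
Optimal order: ((A(BC))D) with cost 4650.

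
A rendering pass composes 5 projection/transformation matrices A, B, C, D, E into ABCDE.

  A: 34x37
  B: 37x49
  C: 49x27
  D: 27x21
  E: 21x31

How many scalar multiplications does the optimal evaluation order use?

Adjacent pairs: AB = 34·37·49 = 61642; BC = 37·49·27 = 48951; CD = 49·27·21 = 27783; DE = 27·21·31 = 17577.
Length 3: A..C: k=1: 0+48951+34·37·27=82917; k=2: 61642+0+34·49·27=106624 → min 82917 | B..D: k=2: 0+27783+37·49·21=65856; k=3: 48951+0+37·27·21=69930 → min 65856 | C..E: k=3: 0+17577+49·27·31=58590; k=4: 27783+0+49·21·31=59682 → min 58590.
Length 4: A..D: k=1: 0+65856+34·37·21=92274; k=2: 61642+27783+34·49·21=124411; k=3: 82917+0+34·27·21=102195 → min 92274 | B..E: k=2: 0+58590+37·49·31=114793; k=3: 48951+17577+37·27·31=97497; k=4: 65856+0+37·21·31=89943 → min 89943.
Length 5: A..E: k=1: 0+89943+34·37·31=128941; k=2: 61642+58590+34·49·31=171878; k=3: 82917+17577+34·27·31=128952; k=4: 92274+0+34·21·31=114408 → min 114408.
Optimal order: ((A(B(CD)))E) with cost 114408.

114408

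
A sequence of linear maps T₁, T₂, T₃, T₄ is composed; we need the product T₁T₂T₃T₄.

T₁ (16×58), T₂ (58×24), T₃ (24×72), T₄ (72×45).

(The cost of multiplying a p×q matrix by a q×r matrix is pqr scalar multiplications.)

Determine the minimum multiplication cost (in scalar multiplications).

101760

Adjacent pairs: T₁T₂ = 16·58·24 = 22272; T₂T₃ = 58·24·72 = 100224; T₃T₄ = 24·72·45 = 77760.
Length 3: T₁..T₃: k=1: 0+100224+16·58·72=167040; k=2: 22272+0+16·24·72=49920 → min 49920 | T₂..T₄: k=2: 0+77760+58·24·45=140400; k=3: 100224+0+58·72·45=288144 → min 140400.
Length 4: T₁..T₄: k=1: 0+140400+16·58·45=182160; k=2: 22272+77760+16·24·45=117312; k=3: 49920+0+16·72·45=101760 → min 101760.
Optimal order: (((T₁T₂)T₃)T₄) with cost 101760.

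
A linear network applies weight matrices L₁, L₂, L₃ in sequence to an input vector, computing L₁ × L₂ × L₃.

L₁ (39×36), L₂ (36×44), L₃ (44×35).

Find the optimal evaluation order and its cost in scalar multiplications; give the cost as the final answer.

104580

(L₁ × (L₂ × L₃)): cost 104580.
((L₁ × L₂) × L₃): cost 121836.
Optimal: (L₁ × (L₂ × L₃)) with cost 104580.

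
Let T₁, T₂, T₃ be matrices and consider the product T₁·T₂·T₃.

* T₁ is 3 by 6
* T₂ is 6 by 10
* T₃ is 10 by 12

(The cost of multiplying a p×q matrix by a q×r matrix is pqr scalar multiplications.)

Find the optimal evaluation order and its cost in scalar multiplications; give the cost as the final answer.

540

(T₁·(T₂·T₃)): cost 936.
((T₁·T₂)·T₃): cost 540.
Optimal: ((T₁·T₂)·T₃) with cost 540.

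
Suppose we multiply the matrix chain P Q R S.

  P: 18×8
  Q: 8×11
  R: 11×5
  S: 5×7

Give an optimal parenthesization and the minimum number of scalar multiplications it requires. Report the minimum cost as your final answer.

Adjacent pairs: PQ = 18·8·11 = 1584; QR = 8·11·5 = 440; RS = 11·5·7 = 385.
Length 3: P..R: k=1: 0+440+18·8·5=1160; k=2: 1584+0+18·11·5=2574 → min 1160 | Q..S: k=2: 0+385+8·11·7=1001; k=3: 440+0+8·5·7=720 → min 720.
Length 4: P..S: k=1: 0+720+18·8·7=1728; k=2: 1584+385+18·11·7=3355; k=3: 1160+0+18·5·7=1790 → min 1728.
Optimal parenthesization: (P ((Q R) S)) with cost 1728.

1728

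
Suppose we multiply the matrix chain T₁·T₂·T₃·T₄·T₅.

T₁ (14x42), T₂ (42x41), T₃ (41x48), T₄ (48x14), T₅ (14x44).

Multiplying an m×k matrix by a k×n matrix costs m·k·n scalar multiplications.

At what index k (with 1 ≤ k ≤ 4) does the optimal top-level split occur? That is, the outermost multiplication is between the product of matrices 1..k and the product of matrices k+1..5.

Adjacent pairs: T₁T₂ = 14·42·41 = 24108; T₂T₃ = 42·41·48 = 82656; T₃T₄ = 41·48·14 = 27552; T₄T₅ = 48·14·44 = 29568.
Length 3: T₁..T₃: k=1: 0+82656+14·42·48=110880; k=2: 24108+0+14·41·48=51660 → min 51660 | T₂..T₄: k=2: 0+27552+42·41·14=51660; k=3: 82656+0+42·48·14=110880 → min 51660 | T₃..T₅: k=3: 0+29568+41·48·44=116160; k=4: 27552+0+41·14·44=52808 → min 52808.
Length 4: T₁..T₄: k=1: 0+51660+14·42·14=59892; k=2: 24108+27552+14·41·14=59696; k=3: 51660+0+14·48·14=61068 → min 59696 | T₂..T₅: k=2: 0+52808+42·41·44=128576; k=3: 82656+29568+42·48·44=200928; k=4: 51660+0+42·14·44=77532 → min 77532.
Top-level splits: k=1: (T₁..T₁)·(T₂..T₅) → 0+77532+14·42·44 = 103404; k=2: (T₁..T₂)·(T₃..T₅) → 24108+52808+14·41·44 = 102172; k=3: (T₁..T₃)·(T₄..T₅) → 51660+29568+14·48·44 = 110796; k=4: (T₁..T₄)·(T₅..T₅) → 59696+0+14·14·44 = 68320.
Best split is after T₄, i.e. k = 4.

4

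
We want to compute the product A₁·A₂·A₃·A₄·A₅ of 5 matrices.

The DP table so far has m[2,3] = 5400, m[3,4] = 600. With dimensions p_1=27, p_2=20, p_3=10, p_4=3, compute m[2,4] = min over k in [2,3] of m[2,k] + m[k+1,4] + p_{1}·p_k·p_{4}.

m[2,4] = min over k∈[2,3] of m[2,k]+m[k+1,4]+p_{1}·p_k·p_{4}.
k=2: 0 + 600 + 27·20·3 = 2220; k=3: 5400 + 0 + 27·10·3 = 6210.
Minimum: 2220 at k=2.

2220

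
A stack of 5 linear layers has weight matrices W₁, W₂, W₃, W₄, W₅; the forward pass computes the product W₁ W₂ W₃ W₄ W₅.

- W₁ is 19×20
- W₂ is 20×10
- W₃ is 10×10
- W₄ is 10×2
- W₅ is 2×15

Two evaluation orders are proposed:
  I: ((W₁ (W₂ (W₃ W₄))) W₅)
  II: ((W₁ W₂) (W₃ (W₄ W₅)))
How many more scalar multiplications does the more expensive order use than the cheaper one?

6520

Order I = ((W₁ (W₂ (W₃ W₄))) W₅): (W₃ W₄): 10×10 by 10×2 → 10×2, cost 10·10·2 = 200; (W₂ (W₃ W₄)): 20×10 by 10×2 → 20×2, cost 20·10·2 = 400; cumulative 600; (W₁ (W₂ (W₃ W₄))): 19×20 by 20×2 → 19×2, cost 19·20·2 = 760; cumulative 1360; ((W₁ (W₂ (W₃ W₄))) W₅): 19×2 by 2×15 → 19×15, cost 19·2·15 = 570; cumulative 1930. Total 1930.
Order II = ((W₁ W₂) (W₃ (W₄ W₅))): (W₁ W₂): 19×20 by 20×10 → 19×10, cost 19·20·10 = 3800; (W₄ W₅): 10×2 by 2×15 → 10×15, cost 10·2·15 = 300; (W₃ (W₄ W₅)): 10×10 by 10×15 → 10×15, cost 10·10·15 = 1500; cumulative 1800; ((W₁ W₂) (W₃ (W₄ W₅))): 19×10 by 10×15 → 19×15, cost 19·10·15 = 2850; cumulative 8450. Total 8450.
Difference: |1930 − 8450| = 6520.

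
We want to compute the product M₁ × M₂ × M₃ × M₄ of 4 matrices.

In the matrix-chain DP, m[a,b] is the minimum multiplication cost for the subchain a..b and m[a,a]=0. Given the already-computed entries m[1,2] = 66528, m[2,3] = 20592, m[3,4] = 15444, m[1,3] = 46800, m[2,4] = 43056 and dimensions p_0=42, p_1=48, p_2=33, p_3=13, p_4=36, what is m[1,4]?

66456

m[1,4] = min over k∈[1,3] of m[1,k]+m[k+1,4]+p_{0}·p_k·p_{4}.
k=1: 0 + 43056 + 42·48·36 = 115632; k=2: 66528 + 15444 + 42·33·36 = 131868; k=3: 46800 + 0 + 42·13·36 = 66456.
Minimum: 66456 at k=3.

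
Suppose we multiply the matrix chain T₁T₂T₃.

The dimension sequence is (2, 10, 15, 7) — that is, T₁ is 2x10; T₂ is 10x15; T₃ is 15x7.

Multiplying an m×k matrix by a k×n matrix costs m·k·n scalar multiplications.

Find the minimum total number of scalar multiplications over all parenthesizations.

510

Order (T₁(T₂T₃)): (T₂T₃): 10×15 by 15×7 → 10×7, cost 10·15·7 = 1050; (T₁(T₂T₃)): 2×10 by 10×7 → 2×7, cost 2·10·7 = 140; cumulative 1190. Total 1190.
Order ((T₁T₂)T₃): (T₁T₂): 2×10 by 10×15 → 2×15, cost 2·10·15 = 300; ((T₁T₂)T₃): 2×15 by 15×7 → 2×7, cost 2·15·7 = 210; cumulative 510. Total 510.
Minimum: 510.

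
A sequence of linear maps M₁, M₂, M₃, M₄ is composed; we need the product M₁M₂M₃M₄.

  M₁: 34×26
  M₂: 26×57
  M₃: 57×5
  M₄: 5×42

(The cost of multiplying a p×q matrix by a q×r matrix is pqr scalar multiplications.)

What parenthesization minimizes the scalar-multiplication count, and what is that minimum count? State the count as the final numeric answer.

Adjacent pairs: M₁M₂ = 34·26·57 = 50388; M₂M₃ = 26·57·5 = 7410; M₃M₄ = 57·5·42 = 11970.
Length 3: M₁..M₃: k=1: 0+7410+34·26·5=11830; k=2: 50388+0+34·57·5=60078 → min 11830 | M₂..M₄: k=2: 0+11970+26·57·42=74214; k=3: 7410+0+26·5·42=12870 → min 12870.
Length 4: M₁..M₄: k=1: 0+12870+34·26·42=49998; k=2: 50388+11970+34·57·42=143754; k=3: 11830+0+34·5·42=18970 → min 18970.
Optimal parenthesization: ((M₁(M₂M₃))M₄) with cost 18970.

18970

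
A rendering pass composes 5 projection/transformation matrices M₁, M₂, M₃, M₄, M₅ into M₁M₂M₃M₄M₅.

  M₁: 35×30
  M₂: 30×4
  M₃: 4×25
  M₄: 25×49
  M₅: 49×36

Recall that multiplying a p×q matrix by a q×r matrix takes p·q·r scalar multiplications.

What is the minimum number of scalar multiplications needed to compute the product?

21196

Adjacent pairs: M₁M₂ = 35·30·4 = 4200; M₂M₃ = 30·4·25 = 3000; M₃M₄ = 4·25·49 = 4900; M₄M₅ = 25·49·36 = 44100.
Length 3: M₁..M₃: k=1: 0+3000+35·30·25=29250; k=2: 4200+0+35·4·25=7700 → min 7700 | M₂..M₄: k=2: 0+4900+30·4·49=10780; k=3: 3000+0+30·25·49=39750 → min 10780 | M₃..M₅: k=3: 0+44100+4·25·36=47700; k=4: 4900+0+4·49·36=11956 → min 11956.
Length 4: M₁..M₄: k=1: 0+10780+35·30·49=62230; k=2: 4200+4900+35·4·49=15960; k=3: 7700+0+35·25·49=50575 → min 15960 | M₂..M₅: k=2: 0+11956+30·4·36=16276; k=3: 3000+44100+30·25·36=74100; k=4: 10780+0+30·49·36=63700 → min 16276.
Length 5: M₁..M₅: k=1: 0+16276+35·30·36=54076; k=2: 4200+11956+35·4·36=21196; k=3: 7700+44100+35·25·36=83300; k=4: 15960+0+35·49·36=77700 → min 21196.
Optimal order: ((M₁M₂)((M₃M₄)M₅)) with cost 21196.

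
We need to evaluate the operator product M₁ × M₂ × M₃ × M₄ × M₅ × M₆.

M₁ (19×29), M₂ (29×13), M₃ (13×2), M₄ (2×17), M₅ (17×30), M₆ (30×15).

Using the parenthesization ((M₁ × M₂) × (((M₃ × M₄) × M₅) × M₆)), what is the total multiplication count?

(M₁ × M₂): 19×29 by 29×13 → 19×13, cost 19·29·13 = 7163
(M₃ × M₄): 13×2 by 2×17 → 13×17, cost 13·2·17 = 442
((M₃ × M₄) × M₅): 13×17 by 17×30 → 13×30, cost 13·17·30 = 6630; cumulative 7072
(((M₃ × M₄) × M₅) × M₆): 13×30 by 30×15 → 13×15, cost 13·30·15 = 5850; cumulative 12922
((M₁ × M₂) × (((M₃ × M₄) × M₅) × M₆)): 19×13 by 13×15 → 19×15, cost 19·13·15 = 3705; cumulative 23790
Total: 23790 scalar multiplications.

23790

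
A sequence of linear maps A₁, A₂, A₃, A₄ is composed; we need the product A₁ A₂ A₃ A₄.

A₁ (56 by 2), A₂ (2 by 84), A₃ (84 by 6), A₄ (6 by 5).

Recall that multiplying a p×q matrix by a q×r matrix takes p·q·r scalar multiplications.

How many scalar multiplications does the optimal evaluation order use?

1628

Adjacent pairs: A₁A₂ = 56·2·84 = 9408; A₂A₃ = 2·84·6 = 1008; A₃A₄ = 84·6·5 = 2520.
Length 3: A₁..A₃: k=1: 0+1008+56·2·6=1680; k=2: 9408+0+56·84·6=37632 → min 1680 | A₂..A₄: k=2: 0+2520+2·84·5=3360; k=3: 1008+0+2·6·5=1068 → min 1068.
Length 4: A₁..A₄: k=1: 0+1068+56·2·5=1628; k=2: 9408+2520+56·84·5=35448; k=3: 1680+0+56·6·5=3360 → min 1628.
Optimal order: (A₁ ((A₂ A₃) A₄)) with cost 1628.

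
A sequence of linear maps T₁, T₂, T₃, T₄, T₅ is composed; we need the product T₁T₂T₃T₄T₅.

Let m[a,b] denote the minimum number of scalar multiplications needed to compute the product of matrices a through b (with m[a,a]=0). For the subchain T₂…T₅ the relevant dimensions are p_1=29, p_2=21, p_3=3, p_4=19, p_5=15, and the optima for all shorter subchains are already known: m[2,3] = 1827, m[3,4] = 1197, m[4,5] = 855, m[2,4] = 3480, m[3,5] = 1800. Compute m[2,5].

3987

m[2,5] = min over k∈[2,4] of m[2,k]+m[k+1,5]+p_{1}·p_k·p_{5}.
k=2: 0 + 1800 + 29·21·15 = 10935; k=3: 1827 + 855 + 29·3·15 = 3987; k=4: 3480 + 0 + 29·19·15 = 11745.
Minimum: 3987 at k=3.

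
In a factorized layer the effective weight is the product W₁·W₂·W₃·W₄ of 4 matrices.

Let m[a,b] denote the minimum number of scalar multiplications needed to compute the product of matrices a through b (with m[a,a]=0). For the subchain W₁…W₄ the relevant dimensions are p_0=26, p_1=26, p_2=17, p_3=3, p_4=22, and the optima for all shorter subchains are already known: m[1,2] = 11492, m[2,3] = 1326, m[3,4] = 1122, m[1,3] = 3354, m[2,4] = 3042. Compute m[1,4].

m[1,4] = min over k∈[1,3] of m[1,k]+m[k+1,4]+p_{0}·p_k·p_{4}.
k=1: 0 + 3042 + 26·26·22 = 17914; k=2: 11492 + 1122 + 26·17·22 = 22338; k=3: 3354 + 0 + 26·3·22 = 5070.
Minimum: 5070 at k=3.

5070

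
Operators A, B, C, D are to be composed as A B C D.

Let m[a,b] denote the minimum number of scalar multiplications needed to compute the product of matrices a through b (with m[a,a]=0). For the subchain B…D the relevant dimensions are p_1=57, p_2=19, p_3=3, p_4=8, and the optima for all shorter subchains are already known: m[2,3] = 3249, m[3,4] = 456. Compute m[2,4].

4617

m[2,4] = min over k∈[2,3] of m[2,k]+m[k+1,4]+p_{1}·p_k·p_{4}.
k=2: 0 + 456 + 57·19·8 = 9120; k=3: 3249 + 0 + 57·3·8 = 4617.
Minimum: 4617 at k=3.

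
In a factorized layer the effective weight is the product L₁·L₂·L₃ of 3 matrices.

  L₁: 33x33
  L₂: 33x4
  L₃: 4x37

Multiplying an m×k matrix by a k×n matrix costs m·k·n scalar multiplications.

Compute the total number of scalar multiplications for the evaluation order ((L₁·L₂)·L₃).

(L₁·L₂): 33×33 by 33×4 → 33×4, cost 33·33·4 = 4356
((L₁·L₂)·L₃): 33×4 by 4×37 → 33×37, cost 33·4·37 = 4884; cumulative 9240
Total: 9240 scalar multiplications.

9240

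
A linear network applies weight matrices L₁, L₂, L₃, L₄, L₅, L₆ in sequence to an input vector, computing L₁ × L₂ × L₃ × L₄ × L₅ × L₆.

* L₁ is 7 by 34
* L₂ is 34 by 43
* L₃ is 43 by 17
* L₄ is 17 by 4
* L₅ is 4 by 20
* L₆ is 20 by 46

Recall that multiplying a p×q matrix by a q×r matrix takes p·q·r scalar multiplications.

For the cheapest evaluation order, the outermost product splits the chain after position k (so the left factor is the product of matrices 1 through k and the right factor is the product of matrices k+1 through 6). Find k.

Adjacent pairs: L₁L₂ = 7·34·43 = 10234; L₂L₃ = 34·43·17 = 24854; L₃L₄ = 43·17·4 = 2924; L₄L₅ = 17·4·20 = 1360; L₅L₆ = 4·20·46 = 3680.
Length 3: L₁..L₃: k=1: 0+24854+7·34·17=28900; k=2: 10234+0+7·43·17=15351 → min 15351 | L₂..L₄: k=2: 0+2924+34·43·4=8772; k=3: 24854+0+34·17·4=27166 → min 8772 | L₃..L₅: k=3: 0+1360+43·17·20=15980; k=4: 2924+0+43·4·20=6364 → min 6364 | L₄..L₆: k=4: 0+3680+17·4·46=6808; k=5: 1360+0+17·20·46=17000 → min 6808.
Length 4: L₁..L₄: k=1: 0+8772+7·34·4=9724; k=2: 10234+2924+7·43·4=14362; k=3: 15351+0+7·17·4=15827 → min 9724 | L₂..L₅: k=2: 0+6364+34·43·20=35604; k=3: 24854+1360+34·17·20=37774; k=4: 8772+0+34·4·20=11492 → min 11492 | L₃..L₆: k=3: 0+6808+43·17·46=40434; k=4: 2924+3680+43·4·46=14516; k=5: 6364+0+43·20·46=45924 → min 14516.
Length 5: L₁..L₅: k=1: 0+11492+7·34·20=16252; k=2: 10234+6364+7·43·20=22618; k=3: 15351+1360+7·17·20=19091; k=4: 9724+0+7·4·20=10284 → min 10284 | L₂..L₆: k=2: 0+14516+34·43·46=81768; k=3: 24854+6808+34·17·46=58250; k=4: 8772+3680+34·4·46=18708; k=5: 11492+0+34·20·46=42772 → min 18708.
Top-level splits: k=1: (L₁..L₁)·(L₂..L₆) → 0+18708+7·34·46 = 29656; k=2: (L₁..L₂)·(L₃..L₆) → 10234+14516+7·43·46 = 38596; k=3: (L₁..L₃)·(L₄..L₆) → 15351+6808+7·17·46 = 27633; k=4: (L₁..L₄)·(L₅..L₆) → 9724+3680+7·4·46 = 14692; k=5: (L₁..L₅)·(L₆..L₆) → 10284+0+7·20·46 = 16724.
Best split is after L₄, i.e. k = 4.

4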